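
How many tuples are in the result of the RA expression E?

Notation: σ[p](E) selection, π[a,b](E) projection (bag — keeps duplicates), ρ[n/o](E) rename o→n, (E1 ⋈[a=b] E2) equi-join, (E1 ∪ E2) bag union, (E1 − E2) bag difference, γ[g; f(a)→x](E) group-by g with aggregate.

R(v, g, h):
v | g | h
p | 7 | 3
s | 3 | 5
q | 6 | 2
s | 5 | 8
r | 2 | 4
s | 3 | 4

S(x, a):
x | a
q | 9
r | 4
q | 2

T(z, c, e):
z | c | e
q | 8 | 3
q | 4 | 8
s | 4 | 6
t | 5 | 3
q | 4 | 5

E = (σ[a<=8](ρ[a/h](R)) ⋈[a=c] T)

Subexpression sizes:
  R → 6
  ρ[a/h](R) → 6
  σ[a<=8](ρ[a/h](R)) → 6
  T → 5
  (σ[a<=8](ρ[a/h](R)) ⋈[a=c] T) → 8

|E| = 8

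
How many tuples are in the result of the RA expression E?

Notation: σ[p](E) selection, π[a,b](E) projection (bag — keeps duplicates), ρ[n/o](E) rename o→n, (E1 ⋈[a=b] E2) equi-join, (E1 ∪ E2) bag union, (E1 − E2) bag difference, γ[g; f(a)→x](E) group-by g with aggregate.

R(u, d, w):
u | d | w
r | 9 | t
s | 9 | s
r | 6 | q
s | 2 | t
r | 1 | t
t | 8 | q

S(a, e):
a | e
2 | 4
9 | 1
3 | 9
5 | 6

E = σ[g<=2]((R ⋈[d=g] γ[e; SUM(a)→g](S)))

Row counts bottom-up:
  R → 6
  S → 4
  γ[e; SUM(a)→g](S) → 4
  (R ⋈[d=g] γ[e; SUM(a)→g](S)) → 3
  σ[g<=2]((R ⋈[d=g] γ[e; SUM(a)→g](S))) → 1

|E| = 1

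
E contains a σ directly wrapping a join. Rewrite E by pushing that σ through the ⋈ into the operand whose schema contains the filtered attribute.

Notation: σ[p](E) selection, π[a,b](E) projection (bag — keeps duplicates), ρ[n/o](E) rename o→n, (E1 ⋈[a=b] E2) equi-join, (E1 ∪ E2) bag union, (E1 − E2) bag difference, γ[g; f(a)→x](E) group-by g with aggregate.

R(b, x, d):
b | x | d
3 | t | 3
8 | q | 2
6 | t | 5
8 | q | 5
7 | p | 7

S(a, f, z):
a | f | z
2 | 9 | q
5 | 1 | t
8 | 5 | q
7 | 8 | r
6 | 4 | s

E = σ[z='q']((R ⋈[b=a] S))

σ filters on z, owned by the right side.
E' = (R ⋈[b=a] σ[z='q'](S))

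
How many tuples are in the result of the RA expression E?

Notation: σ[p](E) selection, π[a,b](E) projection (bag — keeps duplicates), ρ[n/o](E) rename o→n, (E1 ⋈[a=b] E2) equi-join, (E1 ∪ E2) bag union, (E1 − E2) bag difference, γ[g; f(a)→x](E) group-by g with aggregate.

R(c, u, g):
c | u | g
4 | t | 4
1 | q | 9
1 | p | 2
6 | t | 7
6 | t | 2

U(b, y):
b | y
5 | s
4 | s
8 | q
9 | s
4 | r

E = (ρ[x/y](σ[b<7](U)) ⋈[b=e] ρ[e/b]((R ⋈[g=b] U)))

Row counts bottom-up:
  U → 5
  σ[b<7](U) → 3
  ρ[x/y](σ[b<7](U)) → 3
  R → 5
  U → 5
  (R ⋈[g=b] U) → 3
  ρ[e/b]((R ⋈[g=b] U)) → 3
  (ρ[x/y](σ[b<7](U)) ⋈[b=e] ρ[e/b]((R ⋈[g=b] U))) → 4

|E| = 4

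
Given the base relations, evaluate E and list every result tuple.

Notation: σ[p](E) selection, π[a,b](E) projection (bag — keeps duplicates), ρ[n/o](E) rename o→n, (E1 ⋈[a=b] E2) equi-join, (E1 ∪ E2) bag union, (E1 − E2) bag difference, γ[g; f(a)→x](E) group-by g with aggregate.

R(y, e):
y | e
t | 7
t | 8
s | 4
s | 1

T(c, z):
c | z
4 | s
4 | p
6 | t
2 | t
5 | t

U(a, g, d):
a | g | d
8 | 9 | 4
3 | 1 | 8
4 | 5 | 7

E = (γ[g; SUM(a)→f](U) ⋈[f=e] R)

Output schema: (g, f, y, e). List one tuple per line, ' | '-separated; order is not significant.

Row counts bottom-up:
  U → 3
  γ[g; SUM(a)→f](U) → 3
  R → 4
  (γ[g; SUM(a)→f](U) ⋈[f=e] R) → 2

== RESULT ==
g | f | y | e
5 | 4 | s | 4
9 | 8 | t | 8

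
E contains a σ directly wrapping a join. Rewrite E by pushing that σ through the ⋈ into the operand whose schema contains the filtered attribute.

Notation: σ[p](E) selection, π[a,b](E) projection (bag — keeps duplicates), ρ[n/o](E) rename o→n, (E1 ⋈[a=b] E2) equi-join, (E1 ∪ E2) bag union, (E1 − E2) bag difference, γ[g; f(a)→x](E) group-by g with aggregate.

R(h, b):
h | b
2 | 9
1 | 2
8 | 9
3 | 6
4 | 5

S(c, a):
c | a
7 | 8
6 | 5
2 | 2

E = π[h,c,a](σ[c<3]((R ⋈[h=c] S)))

σ filters on c, owned by the right side.
E' = π[h,c,a]((R ⋈[h=c] σ[c<3](S)))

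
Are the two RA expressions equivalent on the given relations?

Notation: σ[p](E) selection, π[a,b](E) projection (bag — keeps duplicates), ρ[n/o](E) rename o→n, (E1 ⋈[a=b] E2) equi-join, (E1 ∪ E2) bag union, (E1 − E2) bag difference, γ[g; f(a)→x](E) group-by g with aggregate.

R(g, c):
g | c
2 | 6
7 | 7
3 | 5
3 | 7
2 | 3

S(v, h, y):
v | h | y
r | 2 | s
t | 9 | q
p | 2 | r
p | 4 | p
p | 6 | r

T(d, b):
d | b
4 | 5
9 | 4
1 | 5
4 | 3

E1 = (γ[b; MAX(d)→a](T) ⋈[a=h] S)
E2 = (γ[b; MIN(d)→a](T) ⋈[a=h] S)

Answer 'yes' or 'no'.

E1 subexpression sizes:
  T → 4
  γ[b; MAX(d)→a](T) → 3
  S → 5
  (γ[b; MAX(d)→a](T) ⋈[a=h] S) → 3
E2 subexpression sizes:
  T → 4
  γ[b; MIN(d)→a](T) → 3
  S → 5
  (γ[b; MIN(d)→a](T) ⋈[a=h] S) → 2

E1 result:
b | a | v | h | y
3 | 4 | p | 4 | p
4 | 9 | t | 9 | q
5 | 4 | p | 4 | p
E2 result:
b | a | v | h | y
3 | 4 | p | 4 | p
4 | 9 | t | 9 | q
Witness: (5, 4, 'p', 4, 'p') appears 1× in E1 but 0× in E2.

no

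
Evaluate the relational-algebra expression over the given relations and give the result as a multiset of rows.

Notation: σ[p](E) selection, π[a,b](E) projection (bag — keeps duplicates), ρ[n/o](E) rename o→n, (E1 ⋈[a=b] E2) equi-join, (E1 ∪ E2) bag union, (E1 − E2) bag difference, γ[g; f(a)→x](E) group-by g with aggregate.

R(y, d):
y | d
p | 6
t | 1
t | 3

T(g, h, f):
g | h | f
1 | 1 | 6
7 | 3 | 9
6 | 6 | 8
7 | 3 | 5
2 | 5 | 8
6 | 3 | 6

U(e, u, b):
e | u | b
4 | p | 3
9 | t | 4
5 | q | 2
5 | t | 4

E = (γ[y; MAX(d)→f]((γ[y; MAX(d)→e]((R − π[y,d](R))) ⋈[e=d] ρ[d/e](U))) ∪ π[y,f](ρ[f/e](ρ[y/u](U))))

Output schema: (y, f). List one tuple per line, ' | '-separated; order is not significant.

Row counts bottom-up:
  R → 3
  R → 3
  π[y,d](R) → 3
  (R − π[y,d](R)) → 0
  γ[y; MAX(d)→e]((R − π[y,d](R))) → 0
  U → 4
  ρ[d/e](U) → 4
  (γ[y; MAX(d)→e]((R − π[y,d](R))) ⋈[e=d] ρ[d/e](U)) → 0
  γ[y; MAX(d)→f]((γ[y; MAX(d)→e]((R − π[y,d](R))) ⋈[e=d] ρ[d/e](U))) → 0
  U → 4
  ρ[y/u](U) → 4
  ρ[f/e](ρ[y/u](U)) → 4
  π[y,f](ρ[f/e](ρ[y/u](U))) → 4
  (γ[y; MAX(d)→f]((γ[y; MAX(d)→e]((R − π[y,d](R))) ⋈[e=d] ρ[d/e](U))) ∪ π[y,f](ρ[f/e](ρ[y/u](U)))) → 4

== RESULT ==
y | f
p | 4
q | 5
t | 5
t | 9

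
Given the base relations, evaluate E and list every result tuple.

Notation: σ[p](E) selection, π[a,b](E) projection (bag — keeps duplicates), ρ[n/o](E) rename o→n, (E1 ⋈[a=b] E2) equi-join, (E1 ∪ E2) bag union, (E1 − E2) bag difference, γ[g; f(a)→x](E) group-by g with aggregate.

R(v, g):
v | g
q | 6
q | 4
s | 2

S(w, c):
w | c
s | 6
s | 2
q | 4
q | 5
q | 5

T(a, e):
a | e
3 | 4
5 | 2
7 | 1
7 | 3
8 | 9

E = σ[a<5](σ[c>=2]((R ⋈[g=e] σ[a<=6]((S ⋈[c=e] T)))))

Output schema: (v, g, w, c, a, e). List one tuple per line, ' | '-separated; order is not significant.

Subexpression sizes:
  R → 3
  S → 5
  T → 5
  (S ⋈[c=e] T) → 2
  σ[a<=6]((S ⋈[c=e] T)) → 2
  (R ⋈[g=e] σ[a<=6]((S ⋈[c=e] T))) → 2
  σ[c>=2]((R ⋈[g=e] σ[a<=6]((S ⋈[c=e] T)))) → 2
  σ[a<5](σ[c>=2]((R ⋈[g=e] σ[a<=6]((S ⋈[c=e] T))))) → 1

== RESULT ==
v | g | w | c | a | e
q | 4 | q | 4 | 3 | 4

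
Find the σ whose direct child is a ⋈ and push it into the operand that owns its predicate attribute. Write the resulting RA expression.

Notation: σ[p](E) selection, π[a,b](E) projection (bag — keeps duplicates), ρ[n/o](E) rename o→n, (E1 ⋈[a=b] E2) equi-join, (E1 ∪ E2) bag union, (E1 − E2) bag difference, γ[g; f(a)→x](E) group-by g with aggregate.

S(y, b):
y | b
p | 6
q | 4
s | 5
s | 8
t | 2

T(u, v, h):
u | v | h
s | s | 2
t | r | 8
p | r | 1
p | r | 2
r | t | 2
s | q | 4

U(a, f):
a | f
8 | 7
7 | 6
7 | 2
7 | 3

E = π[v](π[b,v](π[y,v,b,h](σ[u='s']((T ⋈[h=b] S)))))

σ filters on u, owned by the left side.
E' = π[v](π[b,v](π[y,v,b,h]((σ[u='s'](T) ⋈[h=b] S))))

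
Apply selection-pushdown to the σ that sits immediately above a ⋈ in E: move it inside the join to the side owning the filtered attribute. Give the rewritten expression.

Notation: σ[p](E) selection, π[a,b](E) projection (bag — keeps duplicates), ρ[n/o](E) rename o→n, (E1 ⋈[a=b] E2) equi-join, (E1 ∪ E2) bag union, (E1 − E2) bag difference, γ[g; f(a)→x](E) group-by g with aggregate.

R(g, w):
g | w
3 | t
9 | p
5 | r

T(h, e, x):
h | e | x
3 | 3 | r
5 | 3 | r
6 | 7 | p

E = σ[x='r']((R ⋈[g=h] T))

σ filters on x, owned by the right side.
E' = (R ⋈[g=h] σ[x='r'](T))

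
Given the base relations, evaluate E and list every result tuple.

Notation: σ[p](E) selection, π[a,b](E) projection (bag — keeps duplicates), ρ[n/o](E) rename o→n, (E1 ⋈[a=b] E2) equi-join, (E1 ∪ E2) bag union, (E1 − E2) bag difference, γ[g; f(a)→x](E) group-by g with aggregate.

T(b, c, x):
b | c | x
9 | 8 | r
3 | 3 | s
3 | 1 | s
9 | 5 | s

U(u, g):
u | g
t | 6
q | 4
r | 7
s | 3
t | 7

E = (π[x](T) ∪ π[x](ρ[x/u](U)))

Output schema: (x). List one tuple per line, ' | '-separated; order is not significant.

Subexpression sizes:
  T → 4
  π[x](T) → 4
  U → 5
  ρ[x/u](U) → 5
  π[x](ρ[x/u](U)) → 5
  (π[x](T) ∪ π[x](ρ[x/u](U))) → 9

== RESULT ==
x
q
r
r
s
s
s
s
t
t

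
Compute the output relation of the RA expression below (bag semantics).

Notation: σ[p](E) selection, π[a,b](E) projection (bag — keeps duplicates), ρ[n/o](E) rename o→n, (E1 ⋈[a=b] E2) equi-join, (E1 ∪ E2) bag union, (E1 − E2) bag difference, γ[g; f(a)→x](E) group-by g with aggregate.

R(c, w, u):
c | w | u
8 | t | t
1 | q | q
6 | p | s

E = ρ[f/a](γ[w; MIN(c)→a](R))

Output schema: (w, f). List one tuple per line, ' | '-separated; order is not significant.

Subexpression sizes:
  R → 3
  γ[w; MIN(c)→a](R) → 3
  ρ[f/a](γ[w; MIN(c)→a](R)) → 3

== RESULT ==
w | f
p | 6
q | 1
t | 8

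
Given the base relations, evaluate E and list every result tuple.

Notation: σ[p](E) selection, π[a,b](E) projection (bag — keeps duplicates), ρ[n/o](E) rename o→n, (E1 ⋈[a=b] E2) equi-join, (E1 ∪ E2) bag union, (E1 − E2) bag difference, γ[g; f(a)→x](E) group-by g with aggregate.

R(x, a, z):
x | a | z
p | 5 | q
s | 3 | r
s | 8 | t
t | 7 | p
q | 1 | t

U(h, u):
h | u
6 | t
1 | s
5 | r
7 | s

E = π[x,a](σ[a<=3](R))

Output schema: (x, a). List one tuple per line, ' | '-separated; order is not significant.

Stepwise |·|:
  R → 5
  σ[a<=3](R) → 2
  π[x,a](σ[a<=3](R)) → 2

== RESULT ==
x | a
q | 1
s | 3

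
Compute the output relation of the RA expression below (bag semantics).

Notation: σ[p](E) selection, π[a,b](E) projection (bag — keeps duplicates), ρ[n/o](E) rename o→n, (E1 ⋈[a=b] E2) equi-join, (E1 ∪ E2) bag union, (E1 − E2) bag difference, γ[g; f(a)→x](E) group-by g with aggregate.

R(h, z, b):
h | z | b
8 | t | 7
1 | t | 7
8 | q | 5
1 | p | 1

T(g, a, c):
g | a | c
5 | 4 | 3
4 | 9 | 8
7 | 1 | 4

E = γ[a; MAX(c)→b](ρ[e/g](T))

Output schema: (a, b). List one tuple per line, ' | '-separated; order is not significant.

Row counts bottom-up:
  T → 3
  ρ[e/g](T) → 3
  γ[a; MAX(c)→b](ρ[e/g](T)) → 3

== RESULT ==
a | b
1 | 4
4 | 3
9 | 8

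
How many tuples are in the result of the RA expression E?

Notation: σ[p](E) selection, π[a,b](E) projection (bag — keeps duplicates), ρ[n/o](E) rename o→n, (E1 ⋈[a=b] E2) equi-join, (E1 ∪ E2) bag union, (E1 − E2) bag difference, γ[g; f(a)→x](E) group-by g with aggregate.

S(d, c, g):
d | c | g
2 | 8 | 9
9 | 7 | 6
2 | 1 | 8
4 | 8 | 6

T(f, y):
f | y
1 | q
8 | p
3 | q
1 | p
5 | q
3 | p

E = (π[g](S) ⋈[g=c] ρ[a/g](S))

Row counts bottom-up:
  S → 4
  π[g](S) → 4
  S → 4
  ρ[a/g](S) → 4
  (π[g](S) ⋈[g=c] ρ[a/g](S)) → 2

|E| = 2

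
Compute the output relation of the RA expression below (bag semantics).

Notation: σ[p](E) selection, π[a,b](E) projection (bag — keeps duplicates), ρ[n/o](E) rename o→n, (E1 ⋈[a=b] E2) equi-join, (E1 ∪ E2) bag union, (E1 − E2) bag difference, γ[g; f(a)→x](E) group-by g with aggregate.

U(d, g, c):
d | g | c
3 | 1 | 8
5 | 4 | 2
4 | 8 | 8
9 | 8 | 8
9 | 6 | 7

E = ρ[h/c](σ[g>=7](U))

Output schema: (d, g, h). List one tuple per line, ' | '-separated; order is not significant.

Row counts bottom-up:
  U → 5
  σ[g>=7](U) → 2
  ρ[h/c](σ[g>=7](U)) → 2

== RESULT ==
d | g | h
4 | 8 | 8
9 | 8 | 8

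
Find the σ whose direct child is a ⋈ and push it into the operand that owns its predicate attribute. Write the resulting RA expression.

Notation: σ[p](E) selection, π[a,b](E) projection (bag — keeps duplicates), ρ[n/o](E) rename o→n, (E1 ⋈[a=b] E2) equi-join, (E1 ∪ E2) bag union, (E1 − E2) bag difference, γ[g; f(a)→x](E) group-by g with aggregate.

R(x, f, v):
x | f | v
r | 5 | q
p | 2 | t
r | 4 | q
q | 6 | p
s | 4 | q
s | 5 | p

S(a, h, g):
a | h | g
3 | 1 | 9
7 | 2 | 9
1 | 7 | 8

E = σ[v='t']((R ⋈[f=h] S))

σ filters on v, owned by the left side.
E' = (σ[v='t'](R) ⋈[f=h] S)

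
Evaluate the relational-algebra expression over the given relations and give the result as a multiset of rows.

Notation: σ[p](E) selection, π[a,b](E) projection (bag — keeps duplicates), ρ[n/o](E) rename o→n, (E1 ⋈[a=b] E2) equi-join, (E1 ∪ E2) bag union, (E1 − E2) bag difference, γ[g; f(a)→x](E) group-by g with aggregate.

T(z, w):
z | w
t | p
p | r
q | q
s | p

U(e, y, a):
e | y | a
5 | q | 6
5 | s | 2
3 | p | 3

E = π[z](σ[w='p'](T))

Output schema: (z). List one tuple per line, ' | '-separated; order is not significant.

Stepwise |·|:
  T → 4
  σ[w='p'](T) → 2
  π[z](σ[w='p'](T)) → 2

== RESULT ==
z
s
t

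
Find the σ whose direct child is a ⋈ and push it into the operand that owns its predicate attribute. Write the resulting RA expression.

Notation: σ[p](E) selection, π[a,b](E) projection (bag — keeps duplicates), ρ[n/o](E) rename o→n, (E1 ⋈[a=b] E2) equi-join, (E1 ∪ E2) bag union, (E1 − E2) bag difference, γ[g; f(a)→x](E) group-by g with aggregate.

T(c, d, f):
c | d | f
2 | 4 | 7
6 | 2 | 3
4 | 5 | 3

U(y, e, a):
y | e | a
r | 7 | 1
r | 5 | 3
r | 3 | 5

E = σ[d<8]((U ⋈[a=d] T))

σ filters on d, owned by the right side.
E' = (U ⋈[a=d] σ[d<8](T))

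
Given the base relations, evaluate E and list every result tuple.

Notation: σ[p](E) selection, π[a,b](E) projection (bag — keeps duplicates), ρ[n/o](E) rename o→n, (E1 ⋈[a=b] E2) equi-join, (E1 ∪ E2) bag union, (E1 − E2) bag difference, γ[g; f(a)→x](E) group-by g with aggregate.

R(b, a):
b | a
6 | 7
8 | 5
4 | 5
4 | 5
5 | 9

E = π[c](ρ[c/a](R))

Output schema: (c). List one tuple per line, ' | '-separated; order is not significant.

Row counts bottom-up:
  R → 5
  ρ[c/a](R) → 5
  π[c](ρ[c/a](R)) → 5

== RESULT ==
c
5
5
5
7
9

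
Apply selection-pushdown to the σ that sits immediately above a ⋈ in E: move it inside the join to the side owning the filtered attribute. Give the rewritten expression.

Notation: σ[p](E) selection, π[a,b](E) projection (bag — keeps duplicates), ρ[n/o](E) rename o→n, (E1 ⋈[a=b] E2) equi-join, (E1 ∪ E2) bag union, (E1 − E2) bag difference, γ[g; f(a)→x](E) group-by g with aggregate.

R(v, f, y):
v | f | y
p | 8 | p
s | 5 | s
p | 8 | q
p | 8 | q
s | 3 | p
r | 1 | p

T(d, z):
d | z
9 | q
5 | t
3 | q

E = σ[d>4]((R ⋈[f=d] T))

σ filters on d, owned by the right side.
E' = (R ⋈[f=d] σ[d>4](T))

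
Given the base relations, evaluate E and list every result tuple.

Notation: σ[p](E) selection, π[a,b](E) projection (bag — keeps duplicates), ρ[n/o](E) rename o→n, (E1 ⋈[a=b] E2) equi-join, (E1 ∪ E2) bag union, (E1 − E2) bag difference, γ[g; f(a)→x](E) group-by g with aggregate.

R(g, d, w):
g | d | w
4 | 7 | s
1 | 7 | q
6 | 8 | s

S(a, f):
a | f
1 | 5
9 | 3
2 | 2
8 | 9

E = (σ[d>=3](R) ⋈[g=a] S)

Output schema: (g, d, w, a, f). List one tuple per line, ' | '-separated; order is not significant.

Stepwise |·|:
  R → 3
  σ[d>=3](R) → 3
  S → 4
  (σ[d>=3](R) ⋈[g=a] S) → 1

== RESULT ==
g | d | w | a | f
1 | 7 | q | 1 | 5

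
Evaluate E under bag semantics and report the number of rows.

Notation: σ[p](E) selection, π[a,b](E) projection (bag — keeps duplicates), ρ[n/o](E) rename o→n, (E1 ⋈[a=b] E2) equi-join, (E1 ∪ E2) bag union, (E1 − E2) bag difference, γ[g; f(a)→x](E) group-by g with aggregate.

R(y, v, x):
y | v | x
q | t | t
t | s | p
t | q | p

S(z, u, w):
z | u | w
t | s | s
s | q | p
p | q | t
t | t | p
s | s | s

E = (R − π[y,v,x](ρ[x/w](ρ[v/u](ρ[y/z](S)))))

Stepwise |·|:
  R → 3
  S → 5
  ρ[y/z](S) → 5
  ρ[v/u](ρ[y/z](S)) → 5
  ρ[x/w](ρ[v/u](ρ[y/z](S))) → 5
  π[y,v,x](ρ[x/w](ρ[v/u](ρ[y/z](S)))) → 5
  (R − π[y,v,x](ρ[x/w](ρ[v/u](ρ[y/z](S))))) → 3

|E| = 3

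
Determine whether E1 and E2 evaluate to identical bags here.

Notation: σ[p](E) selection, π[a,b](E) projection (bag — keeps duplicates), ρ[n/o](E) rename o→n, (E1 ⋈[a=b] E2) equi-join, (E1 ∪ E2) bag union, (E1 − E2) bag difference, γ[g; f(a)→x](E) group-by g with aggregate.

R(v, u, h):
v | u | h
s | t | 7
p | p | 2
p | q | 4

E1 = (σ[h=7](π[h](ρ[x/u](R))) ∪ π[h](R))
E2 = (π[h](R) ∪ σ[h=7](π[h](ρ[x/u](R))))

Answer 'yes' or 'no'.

E1 row counts bottom-up:
  R → 3
  ρ[x/u](R) → 3
  π[h](ρ[x/u](R)) → 3
  σ[h=7](π[h](ρ[x/u](R))) → 1
  R → 3
  π[h](R) → 3
  (σ[h=7](π[h](ρ[x/u](R))) ∪ π[h](R)) → 4
E2 row counts bottom-up:
  R → 3
  π[h](R) → 3
  R → 3
  ρ[x/u](R) → 3
  π[h](ρ[x/u](R)) → 3
  σ[h=7](π[h](ρ[x/u](R))) → 1
  (π[h](R) ∪ σ[h=7](π[h](ρ[x/u](R)))) → 4

E1 and E2 produce the same multiset:
h
2
4
7
7

yes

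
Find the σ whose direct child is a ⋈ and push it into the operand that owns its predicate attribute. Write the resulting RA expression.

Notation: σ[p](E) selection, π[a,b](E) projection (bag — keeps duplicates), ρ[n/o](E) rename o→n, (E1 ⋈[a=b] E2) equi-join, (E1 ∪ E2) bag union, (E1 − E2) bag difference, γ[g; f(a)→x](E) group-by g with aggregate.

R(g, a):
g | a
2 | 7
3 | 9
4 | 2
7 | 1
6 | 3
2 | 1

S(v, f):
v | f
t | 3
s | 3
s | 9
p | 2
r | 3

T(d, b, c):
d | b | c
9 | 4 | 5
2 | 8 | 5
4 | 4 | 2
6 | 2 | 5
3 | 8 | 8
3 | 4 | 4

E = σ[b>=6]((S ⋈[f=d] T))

σ filters on b, owned by the right side.
E' = (S ⋈[f=d] σ[b>=6](T))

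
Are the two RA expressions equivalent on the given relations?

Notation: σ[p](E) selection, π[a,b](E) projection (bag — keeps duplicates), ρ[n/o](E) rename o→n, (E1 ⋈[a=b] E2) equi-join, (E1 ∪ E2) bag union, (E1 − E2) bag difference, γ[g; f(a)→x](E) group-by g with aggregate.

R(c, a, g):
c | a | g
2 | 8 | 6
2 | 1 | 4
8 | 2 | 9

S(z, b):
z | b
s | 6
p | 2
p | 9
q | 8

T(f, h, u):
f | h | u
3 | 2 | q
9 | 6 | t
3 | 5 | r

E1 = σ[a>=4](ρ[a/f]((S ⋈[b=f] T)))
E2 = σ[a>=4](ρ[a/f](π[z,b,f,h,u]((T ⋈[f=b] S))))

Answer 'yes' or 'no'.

E1 per-node cardinality:
  S → 4
  T → 3
  (S ⋈[b=f] T) → 1
  ρ[a/f]((S ⋈[b=f] T)) → 1
  σ[a>=4](ρ[a/f]((S ⋈[b=f] T))) → 1
E2 per-node cardinality:
  T → 3
  S → 4
  (T ⋈[f=b] S) → 1
  π[z,b,f,h,u]((T ⋈[f=b] S)) → 1
  ρ[a/f](π[z,b,f,h,u]((T ⋈[f=b] S))) → 1
  σ[a>=4](ρ[a/f](π[z,b,f,h,u]((T ⋈[f=b] S)))) → 1

E1 and E2 produce the same multiset:
z | b | a | h | u
p | 9 | 9 | 6 | t

yes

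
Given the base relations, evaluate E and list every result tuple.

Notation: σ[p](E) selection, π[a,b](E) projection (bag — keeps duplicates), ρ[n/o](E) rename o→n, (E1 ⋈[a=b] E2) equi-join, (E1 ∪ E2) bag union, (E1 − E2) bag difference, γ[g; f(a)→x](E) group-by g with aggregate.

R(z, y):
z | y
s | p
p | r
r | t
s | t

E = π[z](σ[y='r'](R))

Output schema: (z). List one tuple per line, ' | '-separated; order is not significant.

Subexpression sizes:
  R → 4
  σ[y='r'](R) → 1
  π[z](σ[y='r'](R)) → 1

== RESULT ==
z
p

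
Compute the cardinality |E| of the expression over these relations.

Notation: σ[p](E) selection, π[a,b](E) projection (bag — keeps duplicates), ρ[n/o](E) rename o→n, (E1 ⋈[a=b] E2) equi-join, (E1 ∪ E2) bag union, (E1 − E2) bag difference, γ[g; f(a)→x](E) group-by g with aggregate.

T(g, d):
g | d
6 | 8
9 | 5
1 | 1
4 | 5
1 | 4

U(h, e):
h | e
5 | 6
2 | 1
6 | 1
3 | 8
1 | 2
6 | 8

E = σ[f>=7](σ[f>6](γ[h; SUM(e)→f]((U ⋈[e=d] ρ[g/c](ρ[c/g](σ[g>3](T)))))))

Stepwise |·|:
  U → 6
  T → 5
  σ[g>3](T) → 3
  ρ[c/g](σ[g>3](T)) → 3
  ρ[g/c](ρ[c/g](σ[g>3](T))) → 3
  (U ⋈[e=d] ρ[g/c](ρ[c/g](σ[g>3](T)))) → 2
  γ[h; SUM(e)→f]((U ⋈[e=d] ρ[g/c](ρ[c/g](σ[g>3](T))))) → 2
  σ[f>6](γ[h; SUM(e)→f]((U ⋈[e=d] ρ[g/c](ρ[c/g](σ[g>3](T)))))) → 2
  σ[f>=7](σ[f>6](γ[h; SUM(e)→f]((U ⋈[e=d] ρ[g/c](ρ[c/g](σ[g>3](T))))))) → 2

|E| = 2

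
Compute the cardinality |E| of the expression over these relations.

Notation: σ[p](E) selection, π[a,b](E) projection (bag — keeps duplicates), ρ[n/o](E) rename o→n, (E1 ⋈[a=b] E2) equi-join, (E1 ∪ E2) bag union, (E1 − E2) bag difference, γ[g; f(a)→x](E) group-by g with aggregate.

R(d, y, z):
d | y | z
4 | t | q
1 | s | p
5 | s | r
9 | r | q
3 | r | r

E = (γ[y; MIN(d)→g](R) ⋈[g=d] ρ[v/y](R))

Row counts bottom-up:
  R → 5
  γ[y; MIN(d)→g](R) → 3
  R → 5
  ρ[v/y](R) → 5
  (γ[y; MIN(d)→g](R) ⋈[g=d] ρ[v/y](R)) → 3

|E| = 3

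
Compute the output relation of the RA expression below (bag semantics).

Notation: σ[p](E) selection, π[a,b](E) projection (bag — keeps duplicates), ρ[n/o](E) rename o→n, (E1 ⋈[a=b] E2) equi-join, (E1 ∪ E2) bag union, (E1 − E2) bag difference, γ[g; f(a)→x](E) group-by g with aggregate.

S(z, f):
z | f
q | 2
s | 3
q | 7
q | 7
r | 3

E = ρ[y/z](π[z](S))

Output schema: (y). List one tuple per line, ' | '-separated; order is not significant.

Stepwise |·|:
  S → 5
  π[z](S) → 5
  ρ[y/z](π[z](S)) → 5

== RESULT ==
y
q
q
q
r
s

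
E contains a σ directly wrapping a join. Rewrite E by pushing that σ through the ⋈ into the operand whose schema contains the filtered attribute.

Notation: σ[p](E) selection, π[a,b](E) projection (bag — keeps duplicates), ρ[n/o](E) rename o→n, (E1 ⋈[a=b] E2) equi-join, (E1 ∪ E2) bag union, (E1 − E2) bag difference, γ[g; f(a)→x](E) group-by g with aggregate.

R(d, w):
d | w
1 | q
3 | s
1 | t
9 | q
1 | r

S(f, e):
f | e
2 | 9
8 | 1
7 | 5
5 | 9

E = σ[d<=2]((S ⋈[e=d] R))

σ filters on d, owned by the right side.
E' = (S ⋈[e=d] σ[d<=2](R))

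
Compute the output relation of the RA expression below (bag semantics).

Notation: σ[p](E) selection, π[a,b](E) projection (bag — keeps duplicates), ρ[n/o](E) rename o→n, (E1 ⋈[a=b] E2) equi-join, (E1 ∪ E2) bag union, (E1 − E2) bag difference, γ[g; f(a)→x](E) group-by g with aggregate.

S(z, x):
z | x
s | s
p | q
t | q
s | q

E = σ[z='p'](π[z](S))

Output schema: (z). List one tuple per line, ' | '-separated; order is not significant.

Stepwise |·|:
  S → 4
  π[z](S) → 4
  σ[z='p'](π[z](S)) → 1

== RESULT ==
z
p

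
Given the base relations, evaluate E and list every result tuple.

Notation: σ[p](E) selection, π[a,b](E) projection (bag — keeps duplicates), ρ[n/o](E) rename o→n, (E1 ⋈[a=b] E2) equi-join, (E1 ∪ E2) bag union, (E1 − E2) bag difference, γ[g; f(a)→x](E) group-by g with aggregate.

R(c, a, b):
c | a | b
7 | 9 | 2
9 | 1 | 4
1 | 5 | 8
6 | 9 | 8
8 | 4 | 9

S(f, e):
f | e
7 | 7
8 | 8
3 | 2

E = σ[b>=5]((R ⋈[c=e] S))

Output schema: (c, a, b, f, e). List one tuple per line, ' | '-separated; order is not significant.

Per-node cardinality:
  R → 5
  S → 3
  (R ⋈[c=e] S) → 2
  σ[b>=5]((R ⋈[c=e] S)) → 1

== RESULT ==
c | a | b | f | e
8 | 4 | 9 | 8 | 8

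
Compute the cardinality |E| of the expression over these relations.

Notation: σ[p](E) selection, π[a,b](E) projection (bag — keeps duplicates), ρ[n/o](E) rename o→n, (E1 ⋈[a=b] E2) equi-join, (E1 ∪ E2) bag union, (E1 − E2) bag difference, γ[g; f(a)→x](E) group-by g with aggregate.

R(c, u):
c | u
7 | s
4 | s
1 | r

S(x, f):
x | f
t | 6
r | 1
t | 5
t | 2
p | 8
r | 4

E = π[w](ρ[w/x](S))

Row counts bottom-up:
  S → 6
  ρ[w/x](S) → 6
  π[w](ρ[w/x](S)) → 6

|E| = 6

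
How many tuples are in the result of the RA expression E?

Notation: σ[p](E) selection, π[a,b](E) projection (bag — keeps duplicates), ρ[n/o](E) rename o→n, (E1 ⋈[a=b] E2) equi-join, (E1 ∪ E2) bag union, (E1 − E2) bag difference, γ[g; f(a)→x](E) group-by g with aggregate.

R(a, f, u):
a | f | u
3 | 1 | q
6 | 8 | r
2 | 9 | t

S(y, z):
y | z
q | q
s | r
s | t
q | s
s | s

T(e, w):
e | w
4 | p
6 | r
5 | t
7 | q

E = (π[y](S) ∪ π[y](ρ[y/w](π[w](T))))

Row counts bottom-up:
  S → 5
  π[y](S) → 5
  T → 4
  π[w](T) → 4
  ρ[y/w](π[w](T)) → 4
  π[y](ρ[y/w](π[w](T))) → 4
  (π[y](S) ∪ π[y](ρ[y/w](π[w](T)))) → 9

|E| = 9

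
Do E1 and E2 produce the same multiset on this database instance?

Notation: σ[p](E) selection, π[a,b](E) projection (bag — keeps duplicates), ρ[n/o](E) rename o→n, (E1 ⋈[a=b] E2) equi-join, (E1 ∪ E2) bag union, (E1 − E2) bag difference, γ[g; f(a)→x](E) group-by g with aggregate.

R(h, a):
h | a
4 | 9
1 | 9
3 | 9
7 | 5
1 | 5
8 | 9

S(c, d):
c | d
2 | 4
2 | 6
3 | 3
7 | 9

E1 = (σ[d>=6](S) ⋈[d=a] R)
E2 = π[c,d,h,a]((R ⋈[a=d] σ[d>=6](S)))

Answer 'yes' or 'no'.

E1 row counts bottom-up:
  S → 4
  σ[d>=6](S) → 2
  R → 6
  (σ[d>=6](S) ⋈[d=a] R) → 4
E2 row counts bottom-up:
  R → 6
  S → 4
  σ[d>=6](S) → 2
  (R ⋈[a=d] σ[d>=6](S)) → 4
  π[c,d,h,a]((R ⋈[a=d] σ[d>=6](S))) → 4

E1 and E2 produce the same multiset:
c | d | h | a
7 | 9 | 1 | 9
7 | 9 | 3 | 9
7 | 9 | 4 | 9
7 | 9 | 8 | 9

yes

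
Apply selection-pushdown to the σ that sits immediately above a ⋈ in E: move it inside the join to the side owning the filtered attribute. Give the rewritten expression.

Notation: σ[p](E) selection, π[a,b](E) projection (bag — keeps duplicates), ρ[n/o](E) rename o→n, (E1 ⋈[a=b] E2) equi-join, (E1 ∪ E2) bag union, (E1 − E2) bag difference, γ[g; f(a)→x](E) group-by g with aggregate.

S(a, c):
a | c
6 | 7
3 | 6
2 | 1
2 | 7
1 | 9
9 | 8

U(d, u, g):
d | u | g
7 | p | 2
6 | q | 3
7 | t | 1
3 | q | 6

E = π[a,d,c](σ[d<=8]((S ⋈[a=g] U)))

σ filters on d, owned by the right side.
E' = π[a,d,c]((S ⋈[a=g] σ[d<=8](U)))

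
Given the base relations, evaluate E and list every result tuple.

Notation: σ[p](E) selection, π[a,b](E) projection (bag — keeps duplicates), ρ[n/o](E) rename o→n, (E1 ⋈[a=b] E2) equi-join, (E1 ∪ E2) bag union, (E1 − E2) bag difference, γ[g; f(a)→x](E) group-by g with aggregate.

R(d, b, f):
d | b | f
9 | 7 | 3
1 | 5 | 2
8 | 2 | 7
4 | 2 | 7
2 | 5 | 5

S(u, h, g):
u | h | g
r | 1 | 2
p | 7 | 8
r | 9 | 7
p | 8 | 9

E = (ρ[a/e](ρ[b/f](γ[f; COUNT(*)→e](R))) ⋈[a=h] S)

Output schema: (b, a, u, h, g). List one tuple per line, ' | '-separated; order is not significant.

Per-node cardinality:
  R → 5
  γ[f; COUNT(*)→e](R) → 4
  ρ[b/f](γ[f; COUNT(*)→e](R)) → 4
  ρ[a/e](ρ[b/f](γ[f; COUNT(*)→e](R))) → 4
  S → 4
  (ρ[a/e](ρ[b/f](γ[f; COUNT(*)→e](R))) ⋈[a=h] S) → 3

== RESULT ==
b | a | u | h | g
2 | 1 | r | 1 | 2
3 | 1 | r | 1 | 2
5 | 1 | r | 1 | 2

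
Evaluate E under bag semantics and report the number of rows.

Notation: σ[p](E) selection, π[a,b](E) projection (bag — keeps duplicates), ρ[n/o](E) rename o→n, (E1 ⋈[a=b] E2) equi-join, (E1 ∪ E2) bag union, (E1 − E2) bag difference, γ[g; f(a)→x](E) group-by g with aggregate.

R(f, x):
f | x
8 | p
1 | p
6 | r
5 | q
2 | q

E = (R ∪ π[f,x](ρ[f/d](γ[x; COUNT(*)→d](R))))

Row counts bottom-up:
  R → 5
  R → 5
  γ[x; COUNT(*)→d](R) → 3
  ρ[f/d](γ[x; COUNT(*)→d](R)) → 3
  π[f,x](ρ[f/d](γ[x; COUNT(*)→d](R))) → 3
  (R ∪ π[f,x](ρ[f/d](γ[x; COUNT(*)→d](R)))) → 8

|E| = 8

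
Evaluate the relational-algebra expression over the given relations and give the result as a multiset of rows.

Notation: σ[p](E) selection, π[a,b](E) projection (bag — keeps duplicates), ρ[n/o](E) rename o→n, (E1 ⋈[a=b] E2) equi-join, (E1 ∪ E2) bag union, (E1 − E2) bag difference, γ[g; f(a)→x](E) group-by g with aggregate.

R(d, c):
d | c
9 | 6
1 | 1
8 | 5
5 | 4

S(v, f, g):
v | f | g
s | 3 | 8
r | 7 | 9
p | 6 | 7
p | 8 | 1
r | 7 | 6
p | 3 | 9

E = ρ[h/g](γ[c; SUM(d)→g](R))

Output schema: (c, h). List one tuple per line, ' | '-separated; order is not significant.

Per-node cardinality:
  R → 4
  γ[c; SUM(d)→g](R) → 4
  ρ[h/g](γ[c; SUM(d)→g](R)) → 4

== RESULT ==
c | h
1 | 1
4 | 5
5 | 8
6 | 9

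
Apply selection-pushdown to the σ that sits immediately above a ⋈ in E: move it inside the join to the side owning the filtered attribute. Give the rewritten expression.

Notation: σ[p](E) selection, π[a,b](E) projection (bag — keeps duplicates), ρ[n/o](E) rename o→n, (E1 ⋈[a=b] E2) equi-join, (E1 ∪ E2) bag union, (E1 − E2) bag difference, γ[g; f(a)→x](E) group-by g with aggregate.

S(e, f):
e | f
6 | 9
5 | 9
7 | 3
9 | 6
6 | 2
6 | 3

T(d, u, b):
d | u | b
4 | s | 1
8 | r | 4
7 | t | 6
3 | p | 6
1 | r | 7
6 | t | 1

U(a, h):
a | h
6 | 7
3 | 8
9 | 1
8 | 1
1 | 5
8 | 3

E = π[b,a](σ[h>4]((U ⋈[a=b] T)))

σ filters on h, owned by the left side.
E' = π[b,a]((σ[h>4](U) ⋈[a=b] T))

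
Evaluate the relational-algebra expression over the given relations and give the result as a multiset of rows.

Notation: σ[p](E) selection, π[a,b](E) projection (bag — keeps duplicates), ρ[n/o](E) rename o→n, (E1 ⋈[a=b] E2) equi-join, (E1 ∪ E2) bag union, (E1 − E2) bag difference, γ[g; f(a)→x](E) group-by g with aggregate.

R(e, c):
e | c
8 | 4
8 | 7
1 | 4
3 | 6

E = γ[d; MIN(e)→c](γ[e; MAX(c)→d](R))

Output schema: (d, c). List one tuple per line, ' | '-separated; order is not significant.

Row counts bottom-up:
  R → 4
  γ[e; MAX(c)→d](R) → 3
  γ[d; MIN(e)→c](γ[e; MAX(c)→d](R)) → 3

== RESULT ==
d | c
4 | 1
6 | 3
7 | 8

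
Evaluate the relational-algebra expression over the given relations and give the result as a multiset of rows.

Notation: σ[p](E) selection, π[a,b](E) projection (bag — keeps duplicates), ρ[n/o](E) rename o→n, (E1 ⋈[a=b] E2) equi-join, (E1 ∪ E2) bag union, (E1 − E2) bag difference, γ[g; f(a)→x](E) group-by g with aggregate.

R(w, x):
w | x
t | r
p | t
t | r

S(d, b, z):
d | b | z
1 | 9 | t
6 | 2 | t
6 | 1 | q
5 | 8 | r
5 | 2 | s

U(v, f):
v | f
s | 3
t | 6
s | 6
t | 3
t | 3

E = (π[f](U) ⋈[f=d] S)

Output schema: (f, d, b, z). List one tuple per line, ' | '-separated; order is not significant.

Subexpression sizes:
  U → 5
  π[f](U) → 5
  S → 5
  (π[f](U) ⋈[f=d] S) → 4

== RESULT ==
f | d | b | z
6 | 6 | 1 | q
6 | 6 | 1 | q
6 | 6 | 2 | t
6 | 6 | 2 | t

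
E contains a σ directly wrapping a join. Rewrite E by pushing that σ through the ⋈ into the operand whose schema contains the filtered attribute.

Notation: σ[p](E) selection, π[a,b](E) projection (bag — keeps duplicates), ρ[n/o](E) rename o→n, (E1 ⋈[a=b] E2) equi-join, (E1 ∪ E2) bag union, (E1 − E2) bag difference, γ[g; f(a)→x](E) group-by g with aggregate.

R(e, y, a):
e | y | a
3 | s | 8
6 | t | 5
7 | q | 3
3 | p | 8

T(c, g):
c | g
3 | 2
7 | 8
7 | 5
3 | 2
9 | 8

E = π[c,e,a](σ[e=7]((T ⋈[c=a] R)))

σ filters on e, owned by the right side.
E' = π[c,e,a]((T ⋈[c=a] σ[e=7](R)))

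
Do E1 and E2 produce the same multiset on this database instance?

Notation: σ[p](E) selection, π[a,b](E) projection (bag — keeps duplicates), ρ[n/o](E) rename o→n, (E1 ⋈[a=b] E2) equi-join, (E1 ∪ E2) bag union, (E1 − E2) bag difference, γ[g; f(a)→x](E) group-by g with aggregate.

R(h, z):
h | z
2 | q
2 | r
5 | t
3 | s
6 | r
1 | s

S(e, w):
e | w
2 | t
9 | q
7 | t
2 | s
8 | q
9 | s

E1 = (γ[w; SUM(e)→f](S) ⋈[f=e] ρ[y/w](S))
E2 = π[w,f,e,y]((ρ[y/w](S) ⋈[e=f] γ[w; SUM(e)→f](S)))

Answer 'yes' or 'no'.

E1 stepwise |·|:
  S → 6
  γ[w; SUM(e)→f](S) → 3
  S → 6
  ρ[y/w](S) → 6
  (γ[w; SUM(e)→f](S) ⋈[f=e] ρ[y/w](S)) → 2
E2 stepwise |·|:
  S → 6
  ρ[y/w](S) → 6
  S → 6
  γ[w; SUM(e)→f](S) → 3
  (ρ[y/w](S) ⋈[e=f] γ[w; SUM(e)→f](S)) → 2
  π[w,f,e,y]((ρ[y/w](S) ⋈[e=f] γ[w; SUM(e)→f](S))) → 2

E1 and E2 produce the same multiset:
w | f | e | y
t | 9 | 9 | q
t | 9 | 9 | s

yes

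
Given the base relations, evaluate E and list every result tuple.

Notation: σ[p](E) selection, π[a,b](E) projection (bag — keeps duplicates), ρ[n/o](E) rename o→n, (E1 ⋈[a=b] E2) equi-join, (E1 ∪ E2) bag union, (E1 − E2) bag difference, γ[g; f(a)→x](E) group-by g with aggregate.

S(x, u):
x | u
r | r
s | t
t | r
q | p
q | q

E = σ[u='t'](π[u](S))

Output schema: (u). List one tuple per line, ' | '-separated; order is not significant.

Row counts bottom-up:
  S → 5
  π[u](S) → 5
  σ[u='t'](π[u](S)) → 1

== RESULT ==
u
t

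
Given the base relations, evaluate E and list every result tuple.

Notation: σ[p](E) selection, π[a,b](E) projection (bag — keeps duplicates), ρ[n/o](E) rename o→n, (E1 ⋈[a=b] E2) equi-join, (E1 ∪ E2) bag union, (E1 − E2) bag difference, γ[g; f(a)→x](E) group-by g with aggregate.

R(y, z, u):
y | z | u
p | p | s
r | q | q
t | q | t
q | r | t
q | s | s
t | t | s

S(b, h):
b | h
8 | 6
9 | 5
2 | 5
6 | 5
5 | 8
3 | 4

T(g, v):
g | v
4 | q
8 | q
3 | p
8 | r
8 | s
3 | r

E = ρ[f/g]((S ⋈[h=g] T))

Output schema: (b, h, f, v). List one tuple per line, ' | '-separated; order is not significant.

Subexpression sizes:
  S → 6
  T → 6
  (S ⋈[h=g] T) → 4
  ρ[f/g]((S ⋈[h=g] T)) → 4

== RESULT ==
b | h | f | v
3 | 4 | 4 | q
5 | 8 | 8 | q
5 | 8 | 8 | r
5 | 8 | 8 | s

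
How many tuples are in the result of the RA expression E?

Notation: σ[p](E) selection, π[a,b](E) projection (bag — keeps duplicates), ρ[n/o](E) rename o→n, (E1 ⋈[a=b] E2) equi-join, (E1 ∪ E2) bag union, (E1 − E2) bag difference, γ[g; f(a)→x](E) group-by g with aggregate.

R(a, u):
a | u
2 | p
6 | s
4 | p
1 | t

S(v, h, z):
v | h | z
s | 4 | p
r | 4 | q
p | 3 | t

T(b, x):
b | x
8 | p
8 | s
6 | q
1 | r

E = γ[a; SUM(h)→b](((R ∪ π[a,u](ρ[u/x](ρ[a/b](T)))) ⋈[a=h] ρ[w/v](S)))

Subexpression sizes:
  R → 4
  T → 4
  ρ[a/b](T) → 4
  ρ[u/x](ρ[a/b](T)) → 4
  π[a,u](ρ[u/x](ρ[a/b](T))) → 4
  (R ∪ π[a,u](ρ[u/x](ρ[a/b](T)))) → 8
  S → 3
  ρ[w/v](S) → 3
  ((R ∪ π[a,u](ρ[u/x](ρ[a/b](T)))) ⋈[a=h] ρ[w/v](S)) → 2
  γ[a; SUM(h)→b](((R ∪ π[a,u](ρ[u/x](ρ[a/b](T)))) ⋈[a=h] ρ[w/v](S))) → 1

|E| = 1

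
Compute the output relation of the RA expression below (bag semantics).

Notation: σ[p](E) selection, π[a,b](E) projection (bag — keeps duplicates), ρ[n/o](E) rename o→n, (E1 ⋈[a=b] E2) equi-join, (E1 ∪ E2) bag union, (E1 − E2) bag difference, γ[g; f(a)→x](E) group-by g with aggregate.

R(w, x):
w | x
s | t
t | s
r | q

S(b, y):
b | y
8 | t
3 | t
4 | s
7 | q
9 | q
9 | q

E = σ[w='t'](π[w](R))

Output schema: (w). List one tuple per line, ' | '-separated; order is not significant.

Subexpression sizes:
  R → 3
  π[w](R) → 3
  σ[w='t'](π[w](R)) → 1

== RESULT ==
w
t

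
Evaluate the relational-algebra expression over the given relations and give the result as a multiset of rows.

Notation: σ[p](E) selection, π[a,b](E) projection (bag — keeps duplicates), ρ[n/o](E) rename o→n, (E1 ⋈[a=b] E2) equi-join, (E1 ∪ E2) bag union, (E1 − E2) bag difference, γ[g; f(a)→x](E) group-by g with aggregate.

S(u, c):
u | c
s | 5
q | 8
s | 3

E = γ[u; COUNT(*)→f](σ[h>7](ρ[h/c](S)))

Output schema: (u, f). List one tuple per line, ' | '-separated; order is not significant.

Stepwise |·|:
  S → 3
  ρ[h/c](S) → 3
  σ[h>7](ρ[h/c](S)) → 1
  γ[u; COUNT(*)→f](σ[h>7](ρ[h/c](S))) → 1

== RESULT ==
u | f
q | 1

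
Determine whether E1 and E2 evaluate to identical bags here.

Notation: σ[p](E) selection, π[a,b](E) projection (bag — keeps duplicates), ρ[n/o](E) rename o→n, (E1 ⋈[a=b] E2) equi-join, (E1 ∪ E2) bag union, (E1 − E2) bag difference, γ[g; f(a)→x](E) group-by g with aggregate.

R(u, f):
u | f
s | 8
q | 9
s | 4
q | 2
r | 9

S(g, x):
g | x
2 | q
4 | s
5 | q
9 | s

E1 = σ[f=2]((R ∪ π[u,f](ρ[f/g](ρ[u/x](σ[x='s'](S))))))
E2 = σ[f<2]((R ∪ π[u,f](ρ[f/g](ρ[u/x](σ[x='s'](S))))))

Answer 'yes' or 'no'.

E1 stepwise |·|:
  R → 5
  S → 4
  σ[x='s'](S) → 2
  ρ[u/x](σ[x='s'](S)) → 2
  ρ[f/g](ρ[u/x](σ[x='s'](S))) → 2
  π[u,f](ρ[f/g](ρ[u/x](σ[x='s'](S)))) → 2
  (R ∪ π[u,f](ρ[f/g](ρ[u/x](σ[x='s'](S))))) → 7
  σ[f=2]((R ∪ π[u,f](ρ[f/g](ρ[u/x](σ[x='s'](S)))))) → 1
E2 stepwise |·|:
  R → 5
  S → 4
  σ[x='s'](S) → 2
  ρ[u/x](σ[x='s'](S)) → 2
  ρ[f/g](ρ[u/x](σ[x='s'](S))) → 2
  π[u,f](ρ[f/g](ρ[u/x](σ[x='s'](S)))) → 2
  (R ∪ π[u,f](ρ[f/g](ρ[u/x](σ[x='s'](S))))) → 7
  σ[f<2]((R ∪ π[u,f](ρ[f/g](ρ[u/x](σ[x='s'](S)))))) → 0

E1 result:
u | f
q | 2
E2 result:
u | f
(0 rows)
Witness: ('q', 2) appears 1× in E1 but 0× in E2.

no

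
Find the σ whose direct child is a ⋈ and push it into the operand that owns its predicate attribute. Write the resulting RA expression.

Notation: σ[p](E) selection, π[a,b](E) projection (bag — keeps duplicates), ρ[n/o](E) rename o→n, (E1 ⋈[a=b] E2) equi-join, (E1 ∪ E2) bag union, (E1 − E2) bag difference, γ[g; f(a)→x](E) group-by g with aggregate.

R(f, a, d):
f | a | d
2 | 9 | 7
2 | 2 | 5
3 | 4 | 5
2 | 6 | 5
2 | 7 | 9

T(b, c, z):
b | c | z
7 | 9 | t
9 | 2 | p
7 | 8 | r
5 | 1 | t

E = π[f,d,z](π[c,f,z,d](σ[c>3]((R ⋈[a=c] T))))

σ filters on c, owned by the right side.
E' = π[f,d,z](π[c,f,z,d]((R ⋈[a=c] σ[c>3](T))))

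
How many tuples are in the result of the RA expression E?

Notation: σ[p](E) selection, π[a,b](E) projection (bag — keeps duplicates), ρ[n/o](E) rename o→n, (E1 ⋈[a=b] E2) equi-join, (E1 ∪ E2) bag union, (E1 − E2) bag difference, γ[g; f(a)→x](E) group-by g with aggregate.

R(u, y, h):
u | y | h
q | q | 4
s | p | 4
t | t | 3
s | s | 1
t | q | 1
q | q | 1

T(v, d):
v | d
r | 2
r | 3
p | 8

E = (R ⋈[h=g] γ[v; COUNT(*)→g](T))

Stepwise |·|:
  R → 6
  T → 3
  γ[v; COUNT(*)→g](T) → 2
  (R ⋈[h=g] γ[v; COUNT(*)→g](T)) → 3

|E| = 3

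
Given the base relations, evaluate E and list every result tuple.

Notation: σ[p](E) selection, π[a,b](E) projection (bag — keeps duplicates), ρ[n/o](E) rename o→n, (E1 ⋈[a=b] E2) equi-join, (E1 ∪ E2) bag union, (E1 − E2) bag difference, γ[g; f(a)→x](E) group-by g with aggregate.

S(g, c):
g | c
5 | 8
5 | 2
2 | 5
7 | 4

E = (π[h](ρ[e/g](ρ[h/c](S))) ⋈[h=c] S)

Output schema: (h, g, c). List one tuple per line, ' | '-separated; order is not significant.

Per-node cardinality:
  S → 4
  ρ[h/c](S) → 4
  ρ[e/g](ρ[h/c](S)) → 4
  π[h](ρ[e/g](ρ[h/c](S))) → 4
  S → 4
  (π[h](ρ[e/g](ρ[h/c](S))) ⋈[h=c] S) → 4

== RESULT ==
h | g | c
2 | 5 | 2
4 | 7 | 4
5 | 2 | 5
8 | 5 | 8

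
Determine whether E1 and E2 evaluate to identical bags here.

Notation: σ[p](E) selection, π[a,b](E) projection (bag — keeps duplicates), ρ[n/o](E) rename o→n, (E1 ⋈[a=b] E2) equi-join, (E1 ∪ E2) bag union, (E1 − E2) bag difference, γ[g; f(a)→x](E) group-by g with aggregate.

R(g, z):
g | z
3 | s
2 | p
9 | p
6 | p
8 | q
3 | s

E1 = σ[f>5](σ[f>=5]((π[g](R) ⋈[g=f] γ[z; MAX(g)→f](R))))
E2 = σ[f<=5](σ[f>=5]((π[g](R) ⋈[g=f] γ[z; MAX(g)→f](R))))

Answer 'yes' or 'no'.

E1 subexpression sizes:
  R → 6
  π[g](R) → 6
  R → 6
  γ[z; MAX(g)→f](R) → 3
  (π[g](R) ⋈[g=f] γ[z; MAX(g)→f](R)) → 4
  σ[f>=5]((π[g](R) ⋈[g=f] γ[z; MAX(g)→f](R))) → 2
  σ[f>5](σ[f>=5]((π[g](R) ⋈[g=f] γ[z; MAX(g)→f](R)))) → 2
E2 subexpression sizes:
  R → 6
  π[g](R) → 6
  R → 6
  γ[z; MAX(g)→f](R) → 3
  (π[g](R) ⋈[g=f] γ[z; MAX(g)→f](R)) → 4
  σ[f>=5]((π[g](R) ⋈[g=f] γ[z; MAX(g)→f](R))) → 2
  σ[f<=5](σ[f>=5]((π[g](R) ⋈[g=f] γ[z; MAX(g)→f](R)))) → 0

E1 result:
g | z | f
8 | q | 8
9 | p | 9
E2 result:
g | z | f
(0 rows)
Witness: (8, 'q', 8) appears 1× in E1 but 0× in E2.

no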